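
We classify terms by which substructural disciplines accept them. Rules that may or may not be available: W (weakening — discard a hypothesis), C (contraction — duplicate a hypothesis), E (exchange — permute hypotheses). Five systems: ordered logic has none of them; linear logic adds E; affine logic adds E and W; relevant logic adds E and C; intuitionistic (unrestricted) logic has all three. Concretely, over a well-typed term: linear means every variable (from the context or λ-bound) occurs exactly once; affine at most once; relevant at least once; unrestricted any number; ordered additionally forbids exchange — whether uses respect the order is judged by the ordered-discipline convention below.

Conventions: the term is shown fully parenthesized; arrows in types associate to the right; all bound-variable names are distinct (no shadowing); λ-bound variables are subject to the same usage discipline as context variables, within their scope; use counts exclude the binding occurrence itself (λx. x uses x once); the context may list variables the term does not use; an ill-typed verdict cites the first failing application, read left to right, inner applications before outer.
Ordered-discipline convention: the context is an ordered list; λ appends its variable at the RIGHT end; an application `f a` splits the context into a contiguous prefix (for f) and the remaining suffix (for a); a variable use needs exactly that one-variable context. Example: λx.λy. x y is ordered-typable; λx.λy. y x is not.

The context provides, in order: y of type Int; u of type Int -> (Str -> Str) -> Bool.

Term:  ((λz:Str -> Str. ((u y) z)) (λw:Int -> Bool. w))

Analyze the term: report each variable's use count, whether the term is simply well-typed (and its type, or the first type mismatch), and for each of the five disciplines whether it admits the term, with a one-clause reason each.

usage: y ×1; u ×1; z [bound] ×1; w [bound] ×1
order of uses: u, y, z, w
typing: ill-typed: a function awaiting Str -> Str gets (Int -> Bool) -> Int -> Bool
ordered: ✗ — a type mismatch blocks all five
linear: ✗ — the type mismatch rejects it
affine: ✗ — not simply typable
relevant: ✗ — fails simple typing
unrestricted: ✗ — a type mismatch blocks all five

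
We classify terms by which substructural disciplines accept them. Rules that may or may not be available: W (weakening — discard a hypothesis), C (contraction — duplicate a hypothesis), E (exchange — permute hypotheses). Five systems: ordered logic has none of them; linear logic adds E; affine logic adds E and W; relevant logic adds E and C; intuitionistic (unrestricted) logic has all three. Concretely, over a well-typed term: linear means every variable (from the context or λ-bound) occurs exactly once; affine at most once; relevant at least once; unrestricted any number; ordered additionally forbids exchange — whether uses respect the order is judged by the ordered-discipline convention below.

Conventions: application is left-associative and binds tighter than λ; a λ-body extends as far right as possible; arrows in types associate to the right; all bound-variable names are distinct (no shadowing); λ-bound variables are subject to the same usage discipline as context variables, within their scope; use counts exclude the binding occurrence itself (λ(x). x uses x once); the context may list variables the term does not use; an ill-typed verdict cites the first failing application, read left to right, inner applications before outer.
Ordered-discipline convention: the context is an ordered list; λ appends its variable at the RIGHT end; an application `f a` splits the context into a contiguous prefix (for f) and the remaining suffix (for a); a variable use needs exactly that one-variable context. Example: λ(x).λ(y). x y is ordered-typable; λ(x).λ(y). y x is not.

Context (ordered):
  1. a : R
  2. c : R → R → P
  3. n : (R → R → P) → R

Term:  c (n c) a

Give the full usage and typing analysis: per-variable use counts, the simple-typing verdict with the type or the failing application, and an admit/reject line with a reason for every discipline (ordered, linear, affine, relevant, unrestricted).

counts: a ×1, c ×2, n ×1
uses in reading order: c, n, c, a
typing: well-typed — term : P
ordered: ✗, needs contraction — c ×2
linear: ✗, needs contraction — c ×2
affine: ✗, needs contraction — c ×2
relevant: ✓, at least one use each (a, c, n)
unrestricted: ✓, typability at P is all that's needed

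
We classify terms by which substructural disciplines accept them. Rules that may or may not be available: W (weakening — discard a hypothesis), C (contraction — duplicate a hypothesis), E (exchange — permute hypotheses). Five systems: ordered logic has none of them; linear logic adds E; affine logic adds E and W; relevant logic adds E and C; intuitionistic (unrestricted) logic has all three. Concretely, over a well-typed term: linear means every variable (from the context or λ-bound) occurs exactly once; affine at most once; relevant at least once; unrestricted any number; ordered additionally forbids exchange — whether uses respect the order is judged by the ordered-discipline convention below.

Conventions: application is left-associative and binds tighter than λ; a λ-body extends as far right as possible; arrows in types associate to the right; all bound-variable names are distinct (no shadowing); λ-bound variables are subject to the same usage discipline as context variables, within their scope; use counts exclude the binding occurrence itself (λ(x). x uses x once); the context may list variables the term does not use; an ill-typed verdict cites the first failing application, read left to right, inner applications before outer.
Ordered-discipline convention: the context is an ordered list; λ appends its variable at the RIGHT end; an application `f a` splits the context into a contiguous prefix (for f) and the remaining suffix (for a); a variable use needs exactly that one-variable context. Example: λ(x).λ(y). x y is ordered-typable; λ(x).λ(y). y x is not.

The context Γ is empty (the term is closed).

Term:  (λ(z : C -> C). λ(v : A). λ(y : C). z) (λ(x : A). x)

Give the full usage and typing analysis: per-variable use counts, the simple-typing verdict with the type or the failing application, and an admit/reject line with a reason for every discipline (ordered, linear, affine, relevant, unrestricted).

variable uses: z (λ-bound): 1×, v (λ-bound): 0×, y (λ-bound): 0×, x (λ-bound): 1×
order of uses: z, x
typing: ill-typed: a function awaiting C -> C gets A -> A
ordered: ✗ — a type mismatch blocks all five
linear: ✗ — the type mismatch rejects it
affine: ✗ — not simply typable
relevant: ✗ — fails simple typing
unrestricted: ✗ — a type mismatch blocks all five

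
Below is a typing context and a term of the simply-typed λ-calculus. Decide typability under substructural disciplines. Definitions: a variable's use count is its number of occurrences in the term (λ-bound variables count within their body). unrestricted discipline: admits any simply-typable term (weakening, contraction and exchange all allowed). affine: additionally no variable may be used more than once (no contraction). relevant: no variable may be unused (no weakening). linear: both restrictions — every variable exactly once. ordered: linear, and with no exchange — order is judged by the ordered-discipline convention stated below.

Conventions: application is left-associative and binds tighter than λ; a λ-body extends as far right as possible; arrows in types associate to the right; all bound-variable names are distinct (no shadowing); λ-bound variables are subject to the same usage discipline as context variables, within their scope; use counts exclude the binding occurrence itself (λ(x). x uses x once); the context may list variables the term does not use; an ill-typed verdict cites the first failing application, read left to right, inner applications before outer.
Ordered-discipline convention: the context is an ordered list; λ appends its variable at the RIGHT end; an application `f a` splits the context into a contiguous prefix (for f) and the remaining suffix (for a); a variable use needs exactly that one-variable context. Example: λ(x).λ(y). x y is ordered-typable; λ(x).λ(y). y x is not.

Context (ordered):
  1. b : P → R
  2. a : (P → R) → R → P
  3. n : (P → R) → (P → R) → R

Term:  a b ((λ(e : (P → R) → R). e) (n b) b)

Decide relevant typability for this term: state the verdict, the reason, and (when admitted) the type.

yes — none of b, a, n, e goes unused; term : P
counts: b: 3, a: 1, n: 1, e (λ-bound): 1
order of uses: a, b, e, n, b, b
typing: well-typed — term : P
summary: ordered ✗ · linear ✗ · affine ✗ · relevant ✓ · unrestricted ✓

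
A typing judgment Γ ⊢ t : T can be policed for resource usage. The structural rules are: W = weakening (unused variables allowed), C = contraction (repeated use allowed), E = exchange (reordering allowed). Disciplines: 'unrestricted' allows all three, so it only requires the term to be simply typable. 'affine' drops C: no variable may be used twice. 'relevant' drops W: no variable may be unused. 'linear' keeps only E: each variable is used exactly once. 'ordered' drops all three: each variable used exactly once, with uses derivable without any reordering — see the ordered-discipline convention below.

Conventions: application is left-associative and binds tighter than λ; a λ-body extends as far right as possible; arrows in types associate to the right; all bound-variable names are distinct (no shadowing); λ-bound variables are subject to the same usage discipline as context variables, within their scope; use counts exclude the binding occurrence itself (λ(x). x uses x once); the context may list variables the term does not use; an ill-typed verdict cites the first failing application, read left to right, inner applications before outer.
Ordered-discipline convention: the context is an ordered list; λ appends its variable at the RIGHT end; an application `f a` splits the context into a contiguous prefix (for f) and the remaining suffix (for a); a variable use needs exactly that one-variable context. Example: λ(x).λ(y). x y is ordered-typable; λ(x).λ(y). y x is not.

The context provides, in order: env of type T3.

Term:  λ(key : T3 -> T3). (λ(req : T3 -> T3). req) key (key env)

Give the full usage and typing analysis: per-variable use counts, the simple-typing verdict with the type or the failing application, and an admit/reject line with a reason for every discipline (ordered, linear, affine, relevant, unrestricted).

counts: env=1, key (bound)=2, req (bound)=1
order of uses: req, key, key, env
typing: well-typed — term : (T3 -> T3) -> T3
ordered ✗ (key ×2 used more than once (contraction))
linear ✗ (key ×2 used more than once (contraction))
affine ✗ (key ×2 used more than once (contraction))
relevant ✓ (every one of env, key, req appears)
unrestricted ✓ (well-typed at (T3 -> T3) -> T3; no restrictions here)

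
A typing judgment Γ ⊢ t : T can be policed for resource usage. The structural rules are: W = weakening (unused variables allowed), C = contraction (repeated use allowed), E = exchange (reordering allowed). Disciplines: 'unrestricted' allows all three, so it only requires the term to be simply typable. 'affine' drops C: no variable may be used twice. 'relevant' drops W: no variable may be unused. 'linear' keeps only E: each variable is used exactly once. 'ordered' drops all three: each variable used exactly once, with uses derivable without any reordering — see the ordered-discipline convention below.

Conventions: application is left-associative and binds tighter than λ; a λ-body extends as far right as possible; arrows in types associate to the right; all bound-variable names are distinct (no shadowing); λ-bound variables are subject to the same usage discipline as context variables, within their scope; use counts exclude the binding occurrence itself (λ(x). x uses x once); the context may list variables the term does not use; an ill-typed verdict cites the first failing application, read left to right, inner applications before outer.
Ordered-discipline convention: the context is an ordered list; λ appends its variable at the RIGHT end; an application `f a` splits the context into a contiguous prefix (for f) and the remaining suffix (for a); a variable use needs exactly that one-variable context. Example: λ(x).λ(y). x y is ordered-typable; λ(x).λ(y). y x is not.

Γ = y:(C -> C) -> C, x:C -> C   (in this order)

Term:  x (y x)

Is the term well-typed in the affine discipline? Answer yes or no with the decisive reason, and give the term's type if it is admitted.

no — repeated use of x ×2
variable uses: y: 1, x: 2
left-to-right use order: x, y, x
typing: ✓ — C
per-discipline verdicts: ordered ✗ · linear ✗ · affine ✗ · relevant ✓ · unrestricted ✓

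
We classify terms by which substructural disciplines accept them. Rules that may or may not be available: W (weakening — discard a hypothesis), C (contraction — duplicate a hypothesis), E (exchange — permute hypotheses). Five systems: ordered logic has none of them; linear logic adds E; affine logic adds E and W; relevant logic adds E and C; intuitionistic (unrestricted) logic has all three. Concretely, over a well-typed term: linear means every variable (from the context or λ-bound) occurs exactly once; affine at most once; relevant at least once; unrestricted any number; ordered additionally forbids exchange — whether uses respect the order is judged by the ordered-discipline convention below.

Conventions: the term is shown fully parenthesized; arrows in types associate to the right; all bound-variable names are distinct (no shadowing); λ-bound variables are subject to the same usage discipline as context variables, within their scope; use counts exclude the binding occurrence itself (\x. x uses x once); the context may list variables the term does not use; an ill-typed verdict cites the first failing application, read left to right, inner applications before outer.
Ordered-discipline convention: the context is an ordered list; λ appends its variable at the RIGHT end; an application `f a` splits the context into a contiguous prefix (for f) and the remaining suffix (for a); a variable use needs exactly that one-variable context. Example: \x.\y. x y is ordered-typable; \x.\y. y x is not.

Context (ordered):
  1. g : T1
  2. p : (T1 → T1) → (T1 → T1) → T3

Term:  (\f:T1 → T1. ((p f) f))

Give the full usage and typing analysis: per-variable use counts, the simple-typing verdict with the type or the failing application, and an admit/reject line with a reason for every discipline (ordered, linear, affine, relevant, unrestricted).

counts: g=0; p=1; f (λ-bound)=2
uses in reading order: p, f, f
typing: well-typed — term : (T1 → T1) → T3
ordered: ✗, needs contraction — f ×2; g left unused
linear: ✗, needs contraction — f ×2; g left unused
affine: ✗, needs contraction — f ×2
relevant: ✗, g left unused
unrestricted: ✓, typability at (T1 → T1) → T3 is all that's needed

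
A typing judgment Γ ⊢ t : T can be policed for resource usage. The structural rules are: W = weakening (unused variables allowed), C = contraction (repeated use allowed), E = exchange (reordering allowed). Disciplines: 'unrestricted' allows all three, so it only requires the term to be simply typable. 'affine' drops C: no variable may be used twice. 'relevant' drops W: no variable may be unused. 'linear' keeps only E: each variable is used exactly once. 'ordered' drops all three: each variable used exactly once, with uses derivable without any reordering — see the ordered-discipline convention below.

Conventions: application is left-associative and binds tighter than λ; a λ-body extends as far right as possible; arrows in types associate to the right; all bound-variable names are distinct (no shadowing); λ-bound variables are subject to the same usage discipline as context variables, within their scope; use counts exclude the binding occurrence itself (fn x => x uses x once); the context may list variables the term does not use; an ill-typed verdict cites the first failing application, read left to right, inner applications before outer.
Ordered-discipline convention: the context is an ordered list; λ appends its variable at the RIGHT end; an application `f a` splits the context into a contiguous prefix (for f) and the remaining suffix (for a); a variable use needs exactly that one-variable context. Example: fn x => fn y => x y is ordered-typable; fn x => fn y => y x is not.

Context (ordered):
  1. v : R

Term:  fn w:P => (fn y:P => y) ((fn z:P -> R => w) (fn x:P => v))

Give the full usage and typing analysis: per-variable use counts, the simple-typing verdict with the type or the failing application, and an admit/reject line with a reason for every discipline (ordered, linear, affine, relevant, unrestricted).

use counts: v ×1; w (λ-bound) ×1; y (λ-bound) ×1; z (λ-bound) ×0; x (λ-bound) ×0
left-to-right use order: y, w, v
typing: ✓ — P -> P
ordered: ✗, unused: z, x — weakening required
linear: ✗, unused: z, x — weakening required
affine: ✓, no duplicate uses among v, w, y, z, x
relevant: ✗, unused: z, x — weakening required
unrestricted: ✓, type-checks (P -> P) and nothing is barred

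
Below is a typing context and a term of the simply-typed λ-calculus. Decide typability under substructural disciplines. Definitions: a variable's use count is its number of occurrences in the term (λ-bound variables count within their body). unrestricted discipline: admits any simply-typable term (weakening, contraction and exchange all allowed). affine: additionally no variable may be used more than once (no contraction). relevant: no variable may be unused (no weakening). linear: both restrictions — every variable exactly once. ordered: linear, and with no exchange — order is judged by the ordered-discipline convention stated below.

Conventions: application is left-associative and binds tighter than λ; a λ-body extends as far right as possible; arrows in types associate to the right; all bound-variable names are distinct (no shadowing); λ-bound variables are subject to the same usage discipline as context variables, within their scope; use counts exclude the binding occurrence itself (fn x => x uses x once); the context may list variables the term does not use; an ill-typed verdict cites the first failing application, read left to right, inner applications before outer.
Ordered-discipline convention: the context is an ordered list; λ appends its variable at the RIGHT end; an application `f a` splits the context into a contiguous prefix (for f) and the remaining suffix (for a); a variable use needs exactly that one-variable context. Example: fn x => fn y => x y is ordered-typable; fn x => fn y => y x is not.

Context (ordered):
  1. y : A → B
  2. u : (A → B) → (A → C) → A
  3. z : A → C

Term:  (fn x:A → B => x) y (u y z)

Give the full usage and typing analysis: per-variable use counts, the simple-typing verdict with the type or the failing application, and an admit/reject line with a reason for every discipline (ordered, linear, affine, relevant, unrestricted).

use counts: y ×2, u ×1, z ×1, x [bound] ×1
order of uses: x, y, u, y, z
typing: well-typed — term : B
ordered ✗ (y ×2 used more than once (contraction))
linear ✗ (y ×2 used more than once (contraction))
affine ✗ (y ×2 used more than once (contraction))
relevant ✓ (every one of y, u, z, x appears)
unrestricted ✓ (well-typed at B; no restrictions here)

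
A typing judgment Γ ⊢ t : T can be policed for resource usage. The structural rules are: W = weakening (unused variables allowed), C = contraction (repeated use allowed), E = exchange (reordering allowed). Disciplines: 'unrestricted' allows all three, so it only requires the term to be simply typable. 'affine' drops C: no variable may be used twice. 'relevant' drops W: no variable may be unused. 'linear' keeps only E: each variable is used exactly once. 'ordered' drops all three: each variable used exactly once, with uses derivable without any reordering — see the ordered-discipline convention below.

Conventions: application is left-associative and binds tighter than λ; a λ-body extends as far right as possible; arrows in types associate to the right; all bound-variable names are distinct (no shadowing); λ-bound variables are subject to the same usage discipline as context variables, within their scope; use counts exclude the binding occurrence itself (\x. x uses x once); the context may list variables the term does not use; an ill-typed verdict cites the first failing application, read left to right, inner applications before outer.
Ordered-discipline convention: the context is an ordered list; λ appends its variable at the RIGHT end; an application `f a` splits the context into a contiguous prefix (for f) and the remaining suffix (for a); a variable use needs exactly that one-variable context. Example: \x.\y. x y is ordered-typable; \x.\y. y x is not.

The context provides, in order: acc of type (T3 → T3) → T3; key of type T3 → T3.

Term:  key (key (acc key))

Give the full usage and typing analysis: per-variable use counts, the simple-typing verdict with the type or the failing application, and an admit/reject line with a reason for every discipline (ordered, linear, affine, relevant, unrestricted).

use counts: acc: 1×, key: 3×
left-to-right use order: key, key, acc, key
typing: ✓ — T3
ordered: ✗ — uses contraction: key ×3
linear: ✗ — uses contraction: key ×3
affine: ✗ — uses contraction: key ×3
relevant: ✓ — every one of acc, key appears
unrestricted: ✓ — simply typable at T3; W, C, E all held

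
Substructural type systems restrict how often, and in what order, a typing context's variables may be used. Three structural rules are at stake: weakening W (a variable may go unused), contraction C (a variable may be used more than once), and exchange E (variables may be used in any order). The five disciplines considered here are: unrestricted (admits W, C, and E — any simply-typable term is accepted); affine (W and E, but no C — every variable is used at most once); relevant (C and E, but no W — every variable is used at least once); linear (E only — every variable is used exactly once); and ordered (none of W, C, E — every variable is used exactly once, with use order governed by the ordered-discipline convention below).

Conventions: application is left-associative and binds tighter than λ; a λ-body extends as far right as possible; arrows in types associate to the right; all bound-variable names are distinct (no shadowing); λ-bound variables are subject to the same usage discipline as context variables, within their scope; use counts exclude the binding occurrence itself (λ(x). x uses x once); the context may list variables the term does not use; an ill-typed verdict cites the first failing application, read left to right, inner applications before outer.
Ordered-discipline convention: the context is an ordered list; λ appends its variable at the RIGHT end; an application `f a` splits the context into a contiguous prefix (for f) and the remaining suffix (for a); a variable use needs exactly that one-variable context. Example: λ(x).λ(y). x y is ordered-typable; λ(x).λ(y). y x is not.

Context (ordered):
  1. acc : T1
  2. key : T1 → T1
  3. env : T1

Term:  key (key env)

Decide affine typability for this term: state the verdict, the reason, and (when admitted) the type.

no — needs contraction — key ×2
use counts: acc: 0×, key: 2×, env: 1×
use order (left to right): key, key, env
typing: well-typed — term : T1
all disciplines: ordered ✗; linear ✗; affine ✗; relevant ✗; unrestricted ✓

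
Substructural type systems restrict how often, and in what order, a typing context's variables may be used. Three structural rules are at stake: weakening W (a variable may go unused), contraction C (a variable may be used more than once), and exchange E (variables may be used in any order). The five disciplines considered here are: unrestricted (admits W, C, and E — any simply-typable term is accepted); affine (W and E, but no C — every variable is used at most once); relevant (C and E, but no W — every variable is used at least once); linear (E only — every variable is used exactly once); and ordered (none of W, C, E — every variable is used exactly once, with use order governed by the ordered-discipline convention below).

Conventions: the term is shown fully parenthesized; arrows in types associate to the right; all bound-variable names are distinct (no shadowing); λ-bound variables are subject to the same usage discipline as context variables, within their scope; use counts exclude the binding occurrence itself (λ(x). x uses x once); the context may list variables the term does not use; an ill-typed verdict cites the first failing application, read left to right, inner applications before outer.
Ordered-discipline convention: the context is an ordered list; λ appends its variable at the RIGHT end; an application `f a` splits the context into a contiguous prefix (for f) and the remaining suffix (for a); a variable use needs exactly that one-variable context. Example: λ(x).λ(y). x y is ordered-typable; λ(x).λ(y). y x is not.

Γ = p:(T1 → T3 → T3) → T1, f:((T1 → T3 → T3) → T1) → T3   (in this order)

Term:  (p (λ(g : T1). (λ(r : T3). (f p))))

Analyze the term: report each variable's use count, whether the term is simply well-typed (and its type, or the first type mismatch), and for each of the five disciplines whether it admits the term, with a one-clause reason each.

variable uses: p: 2; f: 1; g [bound]: 0; r [bound]: 0
use order (left to right): p, f, p
typing: well-typed at T1
ordered ✗ (p ×2 used more than once (contraction); needs weakening: g, r unused)
linear ✗ (p ×2 used more than once (contraction); needs weakening: g, r unused)
affine ✗ (p ×2 used more than once (contraction))
relevant ✗ (needs weakening: g, r unused)
unrestricted ✓ (type-checks (T1) and nothing is barred)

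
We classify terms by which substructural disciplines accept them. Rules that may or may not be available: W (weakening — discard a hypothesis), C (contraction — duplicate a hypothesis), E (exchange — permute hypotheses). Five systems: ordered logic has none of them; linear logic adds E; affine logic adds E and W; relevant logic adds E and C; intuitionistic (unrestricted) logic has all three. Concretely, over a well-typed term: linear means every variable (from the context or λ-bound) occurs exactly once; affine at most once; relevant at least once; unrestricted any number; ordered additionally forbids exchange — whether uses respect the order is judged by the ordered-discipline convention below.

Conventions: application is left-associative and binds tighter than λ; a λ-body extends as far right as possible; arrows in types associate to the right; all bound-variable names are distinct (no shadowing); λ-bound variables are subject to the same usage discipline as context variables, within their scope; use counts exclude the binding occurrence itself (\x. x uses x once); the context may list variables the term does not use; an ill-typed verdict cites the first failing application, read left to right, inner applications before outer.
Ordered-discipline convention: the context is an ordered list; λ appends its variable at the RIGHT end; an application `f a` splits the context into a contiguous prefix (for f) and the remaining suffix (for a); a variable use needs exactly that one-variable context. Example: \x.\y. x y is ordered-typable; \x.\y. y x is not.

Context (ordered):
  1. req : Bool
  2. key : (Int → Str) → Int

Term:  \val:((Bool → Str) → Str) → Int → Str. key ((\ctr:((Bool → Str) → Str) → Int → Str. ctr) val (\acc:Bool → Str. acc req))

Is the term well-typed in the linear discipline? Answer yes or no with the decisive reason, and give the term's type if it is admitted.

yes — req, key, val, ctr, acc: one use apiece; term : (((Bool → Str) → Str) → Int → Str) → Int
variable uses: req: 1×; key: 1×; val (λ-bound): 1×; ctr (λ-bound): 1×; acc (λ-bound): 1×
use order (left to right): key, ctr, val, acc, req
typing: well-typed — term : (((Bool → Str) → Str) → Int → Str) → Int
summary: ordered ✗; linear ✓; affine ✓; relevant ✓; unrestricted ✓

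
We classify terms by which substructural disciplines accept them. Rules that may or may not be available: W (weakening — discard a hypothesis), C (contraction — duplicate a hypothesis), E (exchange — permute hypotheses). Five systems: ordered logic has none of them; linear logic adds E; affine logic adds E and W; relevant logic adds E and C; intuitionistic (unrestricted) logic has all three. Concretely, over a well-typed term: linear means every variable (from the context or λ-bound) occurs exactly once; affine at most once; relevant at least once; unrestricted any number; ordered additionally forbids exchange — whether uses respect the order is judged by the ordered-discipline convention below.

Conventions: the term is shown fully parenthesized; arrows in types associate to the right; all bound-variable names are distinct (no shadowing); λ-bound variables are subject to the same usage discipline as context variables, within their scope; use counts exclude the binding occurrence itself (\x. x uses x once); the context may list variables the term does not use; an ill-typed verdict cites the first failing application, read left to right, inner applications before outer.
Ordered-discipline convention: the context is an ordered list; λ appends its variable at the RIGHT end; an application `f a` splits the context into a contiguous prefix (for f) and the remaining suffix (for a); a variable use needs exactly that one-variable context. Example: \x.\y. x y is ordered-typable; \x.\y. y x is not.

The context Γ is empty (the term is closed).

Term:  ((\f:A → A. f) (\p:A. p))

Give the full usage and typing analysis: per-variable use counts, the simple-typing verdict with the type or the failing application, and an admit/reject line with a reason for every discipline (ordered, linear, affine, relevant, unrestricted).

variable uses: f (bound) ×1; p (bound) ×1
use order (left to right): f, p
typing: well-typed — term : A → A
ordered ✓ (one use each (f, p); ordered split holds)
linear ✓ (single use per variable (f, p))
affine ✓ (no duplicate uses among f, p)
relevant ✓ (none of f, p goes unused)
unrestricted ✓ (type-checks (A → A) and nothing is barred)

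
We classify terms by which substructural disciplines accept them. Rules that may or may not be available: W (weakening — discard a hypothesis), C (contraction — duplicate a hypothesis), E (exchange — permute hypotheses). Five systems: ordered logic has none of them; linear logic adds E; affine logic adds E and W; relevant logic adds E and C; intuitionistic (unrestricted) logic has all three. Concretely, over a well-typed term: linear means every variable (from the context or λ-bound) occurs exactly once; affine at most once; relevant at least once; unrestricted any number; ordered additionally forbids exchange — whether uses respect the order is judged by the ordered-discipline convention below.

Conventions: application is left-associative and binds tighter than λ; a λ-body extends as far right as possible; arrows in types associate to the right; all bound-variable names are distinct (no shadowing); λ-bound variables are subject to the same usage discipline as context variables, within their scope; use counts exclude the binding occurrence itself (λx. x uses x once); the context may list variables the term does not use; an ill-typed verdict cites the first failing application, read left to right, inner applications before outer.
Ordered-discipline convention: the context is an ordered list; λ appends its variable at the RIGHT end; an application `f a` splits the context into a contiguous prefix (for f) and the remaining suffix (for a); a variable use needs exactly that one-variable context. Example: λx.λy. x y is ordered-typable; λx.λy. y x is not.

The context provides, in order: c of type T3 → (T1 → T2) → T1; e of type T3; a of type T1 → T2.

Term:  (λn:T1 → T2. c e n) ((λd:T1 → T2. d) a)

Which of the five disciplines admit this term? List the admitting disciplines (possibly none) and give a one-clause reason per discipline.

accepted by: ordered, linear, affine, relevant, unrestricted
variable uses: c=1, e=1, a=1, n (bound)=1, d (bound)=1
left-to-right use order: c, e, n, d, a
typing: well-typed at T1
ordered ✓ (c, e, a, n, d: once each, no exchange needed)
linear ✓ (exactly-once usage across c, e, a, n, d)
affine ✓ (at most one use each (c, e, a, n, d))
relevant ✓ (c, e, a, n, d: all used, weakening unneeded)
unrestricted ✓ (simply typable at T1; W, C, E all held)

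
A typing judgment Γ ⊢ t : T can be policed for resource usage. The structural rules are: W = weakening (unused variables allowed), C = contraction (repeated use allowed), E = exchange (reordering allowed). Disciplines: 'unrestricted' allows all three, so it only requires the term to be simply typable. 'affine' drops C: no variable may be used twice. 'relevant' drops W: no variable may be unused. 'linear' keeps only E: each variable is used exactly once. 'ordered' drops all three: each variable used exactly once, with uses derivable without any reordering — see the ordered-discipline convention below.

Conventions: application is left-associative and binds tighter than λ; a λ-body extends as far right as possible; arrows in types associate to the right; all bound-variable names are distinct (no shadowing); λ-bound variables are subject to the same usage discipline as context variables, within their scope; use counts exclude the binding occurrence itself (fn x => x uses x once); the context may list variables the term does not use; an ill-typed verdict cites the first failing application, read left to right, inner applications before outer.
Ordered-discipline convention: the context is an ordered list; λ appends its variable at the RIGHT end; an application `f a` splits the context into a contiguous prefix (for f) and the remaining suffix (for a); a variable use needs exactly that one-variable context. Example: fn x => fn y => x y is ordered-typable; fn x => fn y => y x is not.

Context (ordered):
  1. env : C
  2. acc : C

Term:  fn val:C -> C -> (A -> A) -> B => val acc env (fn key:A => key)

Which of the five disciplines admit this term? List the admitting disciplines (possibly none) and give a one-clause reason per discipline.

admitting disciplines: linear, affine, relevant, unrestricted
counts: env ×1; acc ×1; val [bound] ×1; key [bound] ×1
uses in reading order: val, acc, env, key
typing: the term checks, with type (C -> C -> (A -> A) -> B) -> B
ordered: ✗ — no ordered split (uses run val, acc, env, key)
linear: ✓ — each of env, acc, val, key used exactly once
affine: ✓ — no duplicate uses among env, acc, val, key
relevant: ✓ — env, acc, val, key: all used, weakening unneeded
unrestricted: ✓ — typability at (C -> C -> (A -> A) -> B) -> B is all that's needed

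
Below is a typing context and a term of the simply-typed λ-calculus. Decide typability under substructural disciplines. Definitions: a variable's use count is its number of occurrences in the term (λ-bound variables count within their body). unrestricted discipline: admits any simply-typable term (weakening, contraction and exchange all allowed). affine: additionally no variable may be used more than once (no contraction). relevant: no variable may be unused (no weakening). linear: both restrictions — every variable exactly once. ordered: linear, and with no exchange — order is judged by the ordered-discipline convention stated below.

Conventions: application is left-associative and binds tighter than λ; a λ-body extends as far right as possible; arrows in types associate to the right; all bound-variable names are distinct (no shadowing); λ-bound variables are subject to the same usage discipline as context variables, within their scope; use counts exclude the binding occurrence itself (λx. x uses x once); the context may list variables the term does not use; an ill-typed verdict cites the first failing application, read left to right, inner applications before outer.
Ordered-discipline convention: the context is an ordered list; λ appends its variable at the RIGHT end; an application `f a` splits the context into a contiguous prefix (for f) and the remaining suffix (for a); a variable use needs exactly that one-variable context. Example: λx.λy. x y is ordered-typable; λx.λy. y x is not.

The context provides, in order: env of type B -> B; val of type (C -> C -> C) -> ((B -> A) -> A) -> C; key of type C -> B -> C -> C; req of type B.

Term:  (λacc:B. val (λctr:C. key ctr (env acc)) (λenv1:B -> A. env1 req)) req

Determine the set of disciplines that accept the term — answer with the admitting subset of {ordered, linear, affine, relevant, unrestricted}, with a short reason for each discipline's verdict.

admitting disciplines: relevant, unrestricted
use counts: env=1, val=1, key=1, req=2, acc (λ-bound)=1, ctr (λ-bound)=1, env1 (λ-bound)=1
left-to-right use order: val, key, ctr, env, acc, env1, req, req
typing: well-typed — term : C
ordered: ✗, repeated use of req ×2
linear: ✗, repeated use of req ×2
affine: ✗, repeated use of req ×2
relevant: ✓, every one of env, val, key, req, acc, ctr, env1 appears
unrestricted: ✓, well-typed at C; no restrictions here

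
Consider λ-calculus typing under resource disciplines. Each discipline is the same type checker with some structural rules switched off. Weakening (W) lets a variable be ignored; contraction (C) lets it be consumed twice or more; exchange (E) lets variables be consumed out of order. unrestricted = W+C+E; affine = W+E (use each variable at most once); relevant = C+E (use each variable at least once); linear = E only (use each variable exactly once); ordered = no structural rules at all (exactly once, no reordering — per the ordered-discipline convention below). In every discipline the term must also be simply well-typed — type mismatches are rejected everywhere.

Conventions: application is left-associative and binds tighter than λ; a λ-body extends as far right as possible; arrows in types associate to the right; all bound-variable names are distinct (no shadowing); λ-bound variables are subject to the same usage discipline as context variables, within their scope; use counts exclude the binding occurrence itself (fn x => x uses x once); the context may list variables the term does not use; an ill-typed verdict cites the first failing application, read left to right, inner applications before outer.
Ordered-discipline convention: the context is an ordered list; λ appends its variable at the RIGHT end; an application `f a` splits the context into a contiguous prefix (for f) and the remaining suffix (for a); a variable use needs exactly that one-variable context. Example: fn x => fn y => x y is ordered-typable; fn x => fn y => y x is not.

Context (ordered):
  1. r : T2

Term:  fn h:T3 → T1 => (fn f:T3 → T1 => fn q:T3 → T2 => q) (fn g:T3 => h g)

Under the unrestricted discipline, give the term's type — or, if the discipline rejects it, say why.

term : (T3 → T1) → (T3 → T2) → T3 → T2
counts: r ×0, h (λ-bound) ×1, f (λ-bound) ×0, q (λ-bound) ×1, g (λ-bound) ×1
left-to-right use order: q, h, g
typing: ✓ — (T3 → T1) → (T3 → T2) → T3 → T2
across the five disciplines: ordered ✗ · linear ✗ · affine ✓ · relevant ✗ · unrestricted ✓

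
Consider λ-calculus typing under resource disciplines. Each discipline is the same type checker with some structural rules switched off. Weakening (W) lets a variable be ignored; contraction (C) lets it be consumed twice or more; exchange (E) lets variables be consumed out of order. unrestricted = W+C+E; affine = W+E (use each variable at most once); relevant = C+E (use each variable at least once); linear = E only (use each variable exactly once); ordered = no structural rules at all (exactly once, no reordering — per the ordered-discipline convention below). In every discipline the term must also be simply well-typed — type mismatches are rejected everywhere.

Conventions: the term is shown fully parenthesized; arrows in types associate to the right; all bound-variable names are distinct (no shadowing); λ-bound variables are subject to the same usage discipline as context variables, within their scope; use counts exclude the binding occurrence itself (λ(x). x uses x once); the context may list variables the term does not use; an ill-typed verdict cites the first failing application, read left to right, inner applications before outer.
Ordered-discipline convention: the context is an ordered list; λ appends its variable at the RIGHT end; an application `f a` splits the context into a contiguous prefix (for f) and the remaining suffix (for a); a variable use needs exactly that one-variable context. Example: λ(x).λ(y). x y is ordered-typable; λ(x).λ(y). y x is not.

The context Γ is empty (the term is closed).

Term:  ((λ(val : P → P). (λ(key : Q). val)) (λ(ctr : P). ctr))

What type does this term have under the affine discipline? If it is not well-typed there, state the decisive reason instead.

term : Q → P → P
usage: val [bound] ×1, key [bound] ×0, ctr [bound] ×1
uses in reading order: val, ctr
typing: the term checks, with type Q → P → P
per-discipline verdicts: ordered ✗; linear ✗; affine ✓; relevant ✗; unrestricted ✓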